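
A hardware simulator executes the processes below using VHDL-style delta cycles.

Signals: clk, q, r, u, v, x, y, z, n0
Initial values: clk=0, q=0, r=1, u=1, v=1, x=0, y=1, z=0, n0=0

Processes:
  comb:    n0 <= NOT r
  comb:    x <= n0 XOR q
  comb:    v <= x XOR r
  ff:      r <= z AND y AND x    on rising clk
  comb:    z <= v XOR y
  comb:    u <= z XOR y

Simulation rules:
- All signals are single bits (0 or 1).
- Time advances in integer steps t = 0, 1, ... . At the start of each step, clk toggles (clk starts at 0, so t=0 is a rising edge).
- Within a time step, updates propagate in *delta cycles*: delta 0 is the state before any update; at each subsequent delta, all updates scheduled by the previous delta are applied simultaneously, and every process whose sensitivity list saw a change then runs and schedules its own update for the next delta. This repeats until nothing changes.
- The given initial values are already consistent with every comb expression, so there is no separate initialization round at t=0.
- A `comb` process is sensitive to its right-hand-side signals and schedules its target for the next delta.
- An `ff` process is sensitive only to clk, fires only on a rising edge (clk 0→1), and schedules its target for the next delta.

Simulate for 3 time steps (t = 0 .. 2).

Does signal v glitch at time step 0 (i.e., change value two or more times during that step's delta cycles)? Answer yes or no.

yes

[bits: u,clk,y,q,v,r,x,n0,z]
t=0: Δ0=101011000 Δ1=111011000 Δ2=111010000 Δ3=111000010 Δ4=111000111 Δ5=011010111 Δ6=011010110 Δ7=111010110 | 7Δ
t=1: Δ0=111010110 Δ1=101010110 | 1Δ
t=2: Δ0=101010110 Δ1=111010110 | 1Δ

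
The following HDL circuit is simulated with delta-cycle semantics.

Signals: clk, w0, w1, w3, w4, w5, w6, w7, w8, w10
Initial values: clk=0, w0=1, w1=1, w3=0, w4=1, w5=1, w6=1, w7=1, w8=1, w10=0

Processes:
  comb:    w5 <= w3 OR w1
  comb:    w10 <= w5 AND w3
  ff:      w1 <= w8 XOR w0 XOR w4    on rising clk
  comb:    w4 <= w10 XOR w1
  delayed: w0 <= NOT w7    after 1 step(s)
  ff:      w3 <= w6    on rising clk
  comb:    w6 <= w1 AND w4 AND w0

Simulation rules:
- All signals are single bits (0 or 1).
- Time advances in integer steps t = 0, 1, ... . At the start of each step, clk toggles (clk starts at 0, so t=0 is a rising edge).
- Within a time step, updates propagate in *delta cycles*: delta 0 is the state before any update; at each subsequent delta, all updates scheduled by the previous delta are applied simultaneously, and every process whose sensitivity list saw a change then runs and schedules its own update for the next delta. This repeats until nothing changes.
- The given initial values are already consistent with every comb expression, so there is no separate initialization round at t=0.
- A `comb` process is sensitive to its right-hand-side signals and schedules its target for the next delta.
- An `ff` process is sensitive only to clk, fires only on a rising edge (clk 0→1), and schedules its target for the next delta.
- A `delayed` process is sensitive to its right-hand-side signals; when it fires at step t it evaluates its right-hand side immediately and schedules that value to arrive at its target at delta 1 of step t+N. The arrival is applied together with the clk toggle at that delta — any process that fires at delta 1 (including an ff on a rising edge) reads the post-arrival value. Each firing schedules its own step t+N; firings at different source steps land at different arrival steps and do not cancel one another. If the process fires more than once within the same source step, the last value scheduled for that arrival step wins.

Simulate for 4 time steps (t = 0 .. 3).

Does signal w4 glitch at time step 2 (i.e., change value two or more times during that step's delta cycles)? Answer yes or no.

yes

t=0 Δ0: w10=0 w5=1 clk=0 w3=0 w1=1 w4=1 w6=1 w8=1 w0=1 w7=1
  Δ1: clk:0→1
  Δ2: w3:0→1
  Δ3: w10:0→1
  Δ4: w4:1→0
  Δ5: w6:1→0
  (5Δ to stable)
t=1 Δ0: w10=1 w5=1 clk=1 w3=1 w1=1 w4=0 w6=0 w8=1 w0=1 w7=1
  Δ1: clk:1→0
  (1Δ to stable)
t=2 Δ0: w10=1 w5=1 clk=0 w3=1 w1=1 w4=0 w6=0 w8=1 w0=1 w7=1
  Δ1: clk:0→1
  Δ2: w3:1→0, w1:1→0
  Δ3: w10:1→0, w5:1→0, w4:0→1
  Δ4: w4:1→0
  (4Δ to stable)
t=3 Δ0: w10=0 w5=0 clk=1 w3=0 w1=0 w4=0 w6=0 w8=1 w0=1 w7=1
  Δ1: clk:1→0
  (1Δ to stable)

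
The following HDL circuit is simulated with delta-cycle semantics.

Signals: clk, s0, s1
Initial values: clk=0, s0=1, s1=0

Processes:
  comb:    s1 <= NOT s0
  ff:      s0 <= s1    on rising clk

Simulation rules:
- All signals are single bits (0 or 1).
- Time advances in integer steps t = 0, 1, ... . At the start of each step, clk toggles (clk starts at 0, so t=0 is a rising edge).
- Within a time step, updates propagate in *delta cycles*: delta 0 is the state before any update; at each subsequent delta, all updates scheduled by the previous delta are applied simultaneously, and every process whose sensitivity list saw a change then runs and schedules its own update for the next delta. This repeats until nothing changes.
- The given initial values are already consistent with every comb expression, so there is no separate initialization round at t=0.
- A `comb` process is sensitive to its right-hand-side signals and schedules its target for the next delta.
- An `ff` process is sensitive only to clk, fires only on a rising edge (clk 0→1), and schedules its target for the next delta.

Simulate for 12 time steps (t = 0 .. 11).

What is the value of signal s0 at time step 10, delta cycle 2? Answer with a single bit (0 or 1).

t=0 Δ0: clk=0 s0=1 s1=0
  Δ1: clk:0→1
  Δ2: s0:1→0
  Δ3: s1:0→1
  (3Δ to stable)
t=1 Δ0: clk=1 s0=0 s1=1
  Δ1: clk:1→0
  (1Δ to stable)
t=2 Δ0: clk=0 s0=0 s1=1
  Δ1: clk:0→1
  Δ2: s0:0→1
  Δ3: s1:1→0
  (3Δ to stable)
t=3 Δ0: clk=1 s0=1 s1=0
  Δ1: clk:1→0
  (1Δ to stable)
t=4 Δ0: clk=0 s0=1 s1=0
  Δ1: clk:0→1
  Δ2: s0:1→0
  Δ3: s1:0→1
  (3Δ to stable)
t=5 Δ0: clk=1 s0=0 s1=1
  Δ1: clk:1→0
  (1Δ to stable)
t=6 Δ0: clk=0 s0=0 s1=1
  Δ1: clk:0→1
  Δ2: s0:0→1
  Δ3: s1:1→0
  (3Δ to stable)
t=7 Δ0: clk=1 s0=1 s1=0
  Δ1: clk:1→0
  (1Δ to stable)
t=8 Δ0: clk=0 s0=1 s1=0
  Δ1: clk:0→1
  Δ2: s0:1→0
  Δ3: s1:0→1
  (3Δ to stable)
t=9 Δ0: clk=1 s0=0 s1=1
  Δ1: clk:1→0
  (1Δ to stable)
t=10 Δ0: clk=0 s0=0 s1=1
  Δ1: clk:0→1
  Δ2: s0:0→1
  Δ3: s1:1→0
  (3Δ to stable)
t=11 Δ0: clk=1 s0=1 s1=0
  Δ1: clk:1→0
  (1Δ to stable)

1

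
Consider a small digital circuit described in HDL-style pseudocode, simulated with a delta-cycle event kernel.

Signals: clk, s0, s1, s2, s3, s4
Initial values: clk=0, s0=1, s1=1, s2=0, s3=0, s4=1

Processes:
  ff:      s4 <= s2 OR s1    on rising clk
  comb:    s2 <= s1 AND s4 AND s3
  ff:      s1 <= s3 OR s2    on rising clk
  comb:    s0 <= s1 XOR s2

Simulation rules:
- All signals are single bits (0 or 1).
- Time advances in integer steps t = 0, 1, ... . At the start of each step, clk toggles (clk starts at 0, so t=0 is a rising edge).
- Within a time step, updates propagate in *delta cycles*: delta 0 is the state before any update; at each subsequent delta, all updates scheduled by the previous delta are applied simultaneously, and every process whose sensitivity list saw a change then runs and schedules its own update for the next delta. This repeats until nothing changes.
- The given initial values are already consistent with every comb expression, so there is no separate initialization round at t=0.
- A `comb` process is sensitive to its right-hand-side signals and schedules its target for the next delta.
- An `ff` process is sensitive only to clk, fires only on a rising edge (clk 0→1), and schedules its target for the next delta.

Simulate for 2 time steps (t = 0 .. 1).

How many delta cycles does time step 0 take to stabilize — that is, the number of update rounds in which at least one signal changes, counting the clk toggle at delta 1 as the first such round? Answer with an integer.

3

[bits: s4,s1,s2,s3,clk,s0]
t=0: Δ0=110001 Δ1=110011 Δ2=100011 Δ3=100010 | 3Δ
t=1: Δ0=100010 Δ1=100000 | 1Δ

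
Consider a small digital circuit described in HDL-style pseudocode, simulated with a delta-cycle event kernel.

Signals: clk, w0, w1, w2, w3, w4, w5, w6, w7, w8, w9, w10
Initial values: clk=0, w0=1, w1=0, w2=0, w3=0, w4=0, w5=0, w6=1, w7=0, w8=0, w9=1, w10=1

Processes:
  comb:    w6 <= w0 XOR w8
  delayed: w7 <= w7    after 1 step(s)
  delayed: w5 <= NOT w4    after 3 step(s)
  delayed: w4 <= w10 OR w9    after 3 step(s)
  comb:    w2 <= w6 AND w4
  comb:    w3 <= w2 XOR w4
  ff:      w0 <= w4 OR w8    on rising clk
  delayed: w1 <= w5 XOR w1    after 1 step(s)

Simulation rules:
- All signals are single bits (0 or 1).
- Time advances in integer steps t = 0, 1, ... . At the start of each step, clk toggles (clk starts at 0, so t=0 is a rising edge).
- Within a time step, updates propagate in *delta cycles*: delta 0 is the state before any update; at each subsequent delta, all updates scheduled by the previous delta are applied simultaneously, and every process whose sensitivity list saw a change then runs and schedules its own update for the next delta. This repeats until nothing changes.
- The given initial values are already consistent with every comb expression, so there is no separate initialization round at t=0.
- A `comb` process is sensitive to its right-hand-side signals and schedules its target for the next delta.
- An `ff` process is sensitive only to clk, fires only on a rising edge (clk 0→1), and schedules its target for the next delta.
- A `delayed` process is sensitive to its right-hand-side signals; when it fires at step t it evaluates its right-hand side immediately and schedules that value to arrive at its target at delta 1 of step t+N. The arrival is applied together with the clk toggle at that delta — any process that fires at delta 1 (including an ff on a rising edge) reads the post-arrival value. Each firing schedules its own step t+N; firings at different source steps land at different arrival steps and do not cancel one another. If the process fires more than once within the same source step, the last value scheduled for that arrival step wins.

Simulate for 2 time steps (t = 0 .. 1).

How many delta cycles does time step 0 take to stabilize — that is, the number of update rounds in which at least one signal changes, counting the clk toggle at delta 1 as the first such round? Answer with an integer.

[bits: w8,w3,w6,w1,clk,w5,w2,w7,w9,w10,w4,w0]
t=0: Δ0=001000001101 Δ1=001010001101 Δ2=001010001100 Δ3=000010001100 | 3Δ
t=1: Δ0=000010001100 Δ1=000000001100 | 1Δ

3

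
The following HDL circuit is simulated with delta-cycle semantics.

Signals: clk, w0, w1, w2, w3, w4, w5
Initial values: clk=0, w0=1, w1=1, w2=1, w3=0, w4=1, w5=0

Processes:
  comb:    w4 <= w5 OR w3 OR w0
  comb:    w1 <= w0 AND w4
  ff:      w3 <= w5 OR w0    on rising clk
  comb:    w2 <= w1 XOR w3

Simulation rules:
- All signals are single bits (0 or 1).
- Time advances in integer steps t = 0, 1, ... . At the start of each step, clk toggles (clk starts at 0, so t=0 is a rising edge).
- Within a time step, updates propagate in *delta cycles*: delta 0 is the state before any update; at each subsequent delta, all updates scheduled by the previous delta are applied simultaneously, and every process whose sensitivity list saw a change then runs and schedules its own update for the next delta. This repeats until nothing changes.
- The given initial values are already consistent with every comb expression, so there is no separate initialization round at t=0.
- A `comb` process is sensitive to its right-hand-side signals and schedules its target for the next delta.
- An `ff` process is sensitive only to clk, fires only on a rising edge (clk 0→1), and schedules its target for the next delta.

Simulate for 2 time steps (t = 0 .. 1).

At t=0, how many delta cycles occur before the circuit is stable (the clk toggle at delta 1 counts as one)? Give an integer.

3

t=0 Δ0: w4=1 w1=1 w0=1 w2=1 w5=0 w3=0 clk=0
  Δ1: clk:0→1
  Δ2: w3:0→1
  Δ3: w2:1→0
  (3Δ to stable)
t=1 Δ0: w4=1 w1=1 w0=1 w2=0 w5=0 w3=1 clk=1
  Δ1: clk:1→0
  (1Δ to stable)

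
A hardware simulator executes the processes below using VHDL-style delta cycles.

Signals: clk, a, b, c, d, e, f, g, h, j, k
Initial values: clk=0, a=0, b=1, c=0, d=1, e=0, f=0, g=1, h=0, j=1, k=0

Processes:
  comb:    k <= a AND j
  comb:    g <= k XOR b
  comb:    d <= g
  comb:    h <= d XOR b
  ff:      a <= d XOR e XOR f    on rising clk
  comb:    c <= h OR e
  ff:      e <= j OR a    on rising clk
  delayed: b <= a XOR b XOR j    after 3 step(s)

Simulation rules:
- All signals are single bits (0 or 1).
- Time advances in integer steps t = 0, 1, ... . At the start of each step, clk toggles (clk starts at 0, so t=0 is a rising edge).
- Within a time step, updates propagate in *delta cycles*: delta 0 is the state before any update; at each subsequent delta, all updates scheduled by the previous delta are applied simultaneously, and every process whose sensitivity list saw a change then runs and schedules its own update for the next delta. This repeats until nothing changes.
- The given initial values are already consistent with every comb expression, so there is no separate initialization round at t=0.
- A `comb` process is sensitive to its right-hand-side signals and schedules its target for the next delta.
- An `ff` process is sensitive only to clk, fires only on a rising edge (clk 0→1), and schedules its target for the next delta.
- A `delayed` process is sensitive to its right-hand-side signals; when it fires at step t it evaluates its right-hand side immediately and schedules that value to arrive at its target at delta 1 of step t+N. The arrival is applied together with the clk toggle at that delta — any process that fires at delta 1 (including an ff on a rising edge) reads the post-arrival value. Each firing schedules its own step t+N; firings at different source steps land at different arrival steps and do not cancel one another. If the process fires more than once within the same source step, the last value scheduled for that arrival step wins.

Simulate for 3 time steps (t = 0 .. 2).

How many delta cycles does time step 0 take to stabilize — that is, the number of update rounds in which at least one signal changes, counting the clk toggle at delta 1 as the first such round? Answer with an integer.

6

t=0 Δ0: h=0 a=0 e=0 j=1 g=1 b=1 clk=0 f=0 c=0 k=0 d=1
  Δ1: clk:0→1
  Δ2: a:0→1, e:0→1
  Δ3: c:0→1, k:0→1
  Δ4: g:1→0
  Δ5: d:1→0
  Δ6: h:0→1
  (6Δ to stable)
t=1 Δ0: h=1 a=1 e=1 j=1 g=0 b=1 clk=1 f=0 c=1 k=1 d=0
  Δ1: clk:1→0
  (1Δ to stable)
t=2 Δ0: h=1 a=1 e=1 j=1 g=0 b=1 clk=0 f=0 c=1 k=1 d=0
  Δ1: clk:0→1
  (1Δ to stable)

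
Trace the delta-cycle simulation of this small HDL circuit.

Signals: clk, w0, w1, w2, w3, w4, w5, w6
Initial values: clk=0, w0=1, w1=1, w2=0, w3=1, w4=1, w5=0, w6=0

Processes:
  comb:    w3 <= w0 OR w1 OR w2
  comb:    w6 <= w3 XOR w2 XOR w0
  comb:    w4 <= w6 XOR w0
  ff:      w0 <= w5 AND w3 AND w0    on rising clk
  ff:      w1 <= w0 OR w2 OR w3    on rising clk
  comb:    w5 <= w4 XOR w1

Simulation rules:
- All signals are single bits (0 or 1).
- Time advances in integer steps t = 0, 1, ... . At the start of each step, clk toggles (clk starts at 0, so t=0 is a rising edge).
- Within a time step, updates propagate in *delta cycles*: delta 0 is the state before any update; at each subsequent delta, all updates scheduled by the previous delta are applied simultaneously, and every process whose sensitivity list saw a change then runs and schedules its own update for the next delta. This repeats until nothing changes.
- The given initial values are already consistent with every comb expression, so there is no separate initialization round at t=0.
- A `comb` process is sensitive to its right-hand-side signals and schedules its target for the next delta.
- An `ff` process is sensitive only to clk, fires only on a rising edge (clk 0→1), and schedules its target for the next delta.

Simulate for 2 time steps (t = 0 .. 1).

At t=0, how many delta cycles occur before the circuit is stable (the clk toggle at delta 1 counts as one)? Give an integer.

t0.Δ0 w1=1 w6=0 w2=0 w5=0 w0=1 clk=0 w3=1 w4=1
t0.Δ1 w1=1 w6=0 w2=0 w5=0 w0=1 clk=1 w3=1 w4=1
t0.Δ2 w1=1 w6=0 w2=0 w5=0 w0=0 clk=1 w3=1 w4=1
t0.Δ3 w1=1 w6=1 w2=0 w5=0 w0=0 clk=1 w3=1 w4=0
t0.Δ4 w1=1 w6=1 w2=0 w5=1 w0=0 clk=1 w3=1 w4=1
t0.Δ5 w1=1 w6=1 w2=0 w5=0 w0=0 clk=1 w3=1 w4=1
t1.Δ0 w1=1 w6=1 w2=0 w5=0 w0=0 clk=1 w3=1 w4=1
t1.Δ1 w1=1 w6=1 w2=0 w5=0 w0=0 clk=0 w3=1 w4=1

5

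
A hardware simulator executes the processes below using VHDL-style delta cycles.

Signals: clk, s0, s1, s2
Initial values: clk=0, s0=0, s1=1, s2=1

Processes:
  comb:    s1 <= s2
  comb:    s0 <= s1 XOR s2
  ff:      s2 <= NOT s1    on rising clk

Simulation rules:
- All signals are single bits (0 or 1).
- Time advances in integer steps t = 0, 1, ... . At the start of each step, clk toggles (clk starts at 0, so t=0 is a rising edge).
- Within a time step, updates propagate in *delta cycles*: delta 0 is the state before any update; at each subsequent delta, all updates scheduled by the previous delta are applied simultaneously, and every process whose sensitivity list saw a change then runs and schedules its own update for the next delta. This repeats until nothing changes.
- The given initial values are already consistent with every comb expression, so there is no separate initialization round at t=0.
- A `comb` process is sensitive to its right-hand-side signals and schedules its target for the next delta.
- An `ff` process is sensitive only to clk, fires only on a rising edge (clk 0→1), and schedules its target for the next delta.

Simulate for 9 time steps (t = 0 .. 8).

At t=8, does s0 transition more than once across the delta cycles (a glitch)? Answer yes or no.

[bits: s2,clk,s0,s1]
t=0: Δ0=1001 Δ1=1101 Δ2=0101 Δ3=0110 Δ4=0100 | 4Δ
t=1: Δ0=0100 Δ1=0000 | 1Δ
t=2: Δ0=0000 Δ1=0100 Δ2=1100 Δ3=1111 Δ4=1101 | 4Δ
t=3: Δ0=1101 Δ1=1001 | 1Δ
t=4: Δ0=1001 Δ1=1101 Δ2=0101 Δ3=0110 Δ4=0100 | 4Δ
t=5: Δ0=0100 Δ1=0000 | 1Δ
t=6: Δ0=0000 Δ1=0100 Δ2=1100 Δ3=1111 Δ4=1101 | 4Δ
t=7: Δ0=1101 Δ1=1001 | 1Δ
t=8: Δ0=1001 Δ1=1101 Δ2=0101 Δ3=0110 Δ4=0100 | 4Δ

yes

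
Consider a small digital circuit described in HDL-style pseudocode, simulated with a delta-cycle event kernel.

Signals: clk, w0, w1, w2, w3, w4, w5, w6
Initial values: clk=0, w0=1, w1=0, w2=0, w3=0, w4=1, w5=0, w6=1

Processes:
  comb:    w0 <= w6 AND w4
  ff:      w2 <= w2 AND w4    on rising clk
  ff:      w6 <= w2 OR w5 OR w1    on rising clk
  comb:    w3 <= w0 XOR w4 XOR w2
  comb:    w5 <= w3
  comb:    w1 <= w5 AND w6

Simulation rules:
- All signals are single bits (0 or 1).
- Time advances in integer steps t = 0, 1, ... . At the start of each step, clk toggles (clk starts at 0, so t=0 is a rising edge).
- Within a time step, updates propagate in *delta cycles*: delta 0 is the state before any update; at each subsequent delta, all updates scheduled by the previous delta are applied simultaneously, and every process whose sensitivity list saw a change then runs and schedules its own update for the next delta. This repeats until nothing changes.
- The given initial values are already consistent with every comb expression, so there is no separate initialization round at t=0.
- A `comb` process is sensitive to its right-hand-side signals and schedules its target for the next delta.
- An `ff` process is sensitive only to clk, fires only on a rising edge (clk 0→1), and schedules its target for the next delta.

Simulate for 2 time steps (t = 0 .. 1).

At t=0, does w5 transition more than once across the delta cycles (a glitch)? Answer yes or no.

[bits: w6,clk,w5,w1,w3,w4,w0,w2]
t=0: Δ0=10000110 Δ1=11000110 Δ2=01000110 Δ3=01000100 Δ4=01001100 Δ5=01101100 | 5Δ
t=1: Δ0=01101100 Δ1=00101100 | 1Δ

no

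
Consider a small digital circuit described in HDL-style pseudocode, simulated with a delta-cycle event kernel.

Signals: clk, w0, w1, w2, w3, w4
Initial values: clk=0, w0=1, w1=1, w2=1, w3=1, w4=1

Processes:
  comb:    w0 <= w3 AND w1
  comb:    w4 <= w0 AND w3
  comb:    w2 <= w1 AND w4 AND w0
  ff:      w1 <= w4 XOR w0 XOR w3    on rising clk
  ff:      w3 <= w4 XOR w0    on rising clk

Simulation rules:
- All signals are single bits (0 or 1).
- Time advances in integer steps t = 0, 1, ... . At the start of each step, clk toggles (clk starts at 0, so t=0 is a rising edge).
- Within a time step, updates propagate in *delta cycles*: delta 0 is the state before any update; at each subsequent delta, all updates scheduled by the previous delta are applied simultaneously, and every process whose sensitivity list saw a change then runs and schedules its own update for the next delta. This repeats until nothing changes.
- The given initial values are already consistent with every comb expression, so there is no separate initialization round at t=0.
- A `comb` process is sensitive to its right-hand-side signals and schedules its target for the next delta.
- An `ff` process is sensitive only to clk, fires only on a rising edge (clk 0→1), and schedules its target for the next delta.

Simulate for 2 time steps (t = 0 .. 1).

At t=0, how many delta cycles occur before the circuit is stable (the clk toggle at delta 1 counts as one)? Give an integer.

4

t=0 Δ0: w0=1 w3=1 w2=1 clk=0 w1=1 w4=1
  Δ1: clk:0→1
  Δ2: w3:1→0
  Δ3: w0:1→0, w4:1→0
  Δ4: w2:1→0
  (4Δ to stable)
t=1 Δ0: w0=0 w3=0 w2=0 clk=1 w1=1 w4=0
  Δ1: clk:1→0
  (1Δ to stable)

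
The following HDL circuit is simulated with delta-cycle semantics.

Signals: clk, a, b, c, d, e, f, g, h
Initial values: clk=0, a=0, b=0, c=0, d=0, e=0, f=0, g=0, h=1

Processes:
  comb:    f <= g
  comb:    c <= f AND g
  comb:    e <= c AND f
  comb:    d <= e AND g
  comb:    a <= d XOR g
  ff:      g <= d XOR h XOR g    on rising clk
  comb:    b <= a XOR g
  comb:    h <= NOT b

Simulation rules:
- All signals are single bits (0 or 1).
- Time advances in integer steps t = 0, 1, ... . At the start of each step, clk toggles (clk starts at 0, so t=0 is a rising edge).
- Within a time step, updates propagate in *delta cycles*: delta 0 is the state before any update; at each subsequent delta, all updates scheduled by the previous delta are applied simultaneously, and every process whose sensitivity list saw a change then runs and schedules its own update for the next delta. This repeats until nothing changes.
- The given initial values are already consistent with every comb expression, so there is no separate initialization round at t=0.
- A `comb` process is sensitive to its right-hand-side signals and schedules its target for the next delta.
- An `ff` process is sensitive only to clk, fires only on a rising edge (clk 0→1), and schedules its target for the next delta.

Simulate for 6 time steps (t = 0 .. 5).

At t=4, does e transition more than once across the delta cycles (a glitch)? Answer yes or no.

[bits: a,h,g,f,b,clk,c,d,e]
t=0: Δ0=010000000 Δ1=010001000 Δ2=011001000 Δ3=111111000 Δ4=101101100 Δ5=111101101 Δ6=111101111 Δ7=011101111 Δ8=011111111 Δ9=001111111 | 9Δ
t=1: Δ0=001111111 Δ1=001110111 | 1Δ
t=2: Δ0=001110111 Δ1=001111111 Δ2=000111111 Δ3=100001001 Δ4=010011000 Δ5=000001000 Δ6=010001000 | 6Δ
t=3: Δ0=010001000 Δ1=010000000 | 1Δ
t=4: Δ0=010000000 Δ1=010001000 Δ2=011001000 Δ3=111111000 Δ4=101101100 Δ5=111101101 Δ6=111101111 Δ7=011101111 Δ8=011111111 Δ9=001111111 | 9Δ
t=5: Δ0=001111111 Δ1=001110111 | 1Δ

no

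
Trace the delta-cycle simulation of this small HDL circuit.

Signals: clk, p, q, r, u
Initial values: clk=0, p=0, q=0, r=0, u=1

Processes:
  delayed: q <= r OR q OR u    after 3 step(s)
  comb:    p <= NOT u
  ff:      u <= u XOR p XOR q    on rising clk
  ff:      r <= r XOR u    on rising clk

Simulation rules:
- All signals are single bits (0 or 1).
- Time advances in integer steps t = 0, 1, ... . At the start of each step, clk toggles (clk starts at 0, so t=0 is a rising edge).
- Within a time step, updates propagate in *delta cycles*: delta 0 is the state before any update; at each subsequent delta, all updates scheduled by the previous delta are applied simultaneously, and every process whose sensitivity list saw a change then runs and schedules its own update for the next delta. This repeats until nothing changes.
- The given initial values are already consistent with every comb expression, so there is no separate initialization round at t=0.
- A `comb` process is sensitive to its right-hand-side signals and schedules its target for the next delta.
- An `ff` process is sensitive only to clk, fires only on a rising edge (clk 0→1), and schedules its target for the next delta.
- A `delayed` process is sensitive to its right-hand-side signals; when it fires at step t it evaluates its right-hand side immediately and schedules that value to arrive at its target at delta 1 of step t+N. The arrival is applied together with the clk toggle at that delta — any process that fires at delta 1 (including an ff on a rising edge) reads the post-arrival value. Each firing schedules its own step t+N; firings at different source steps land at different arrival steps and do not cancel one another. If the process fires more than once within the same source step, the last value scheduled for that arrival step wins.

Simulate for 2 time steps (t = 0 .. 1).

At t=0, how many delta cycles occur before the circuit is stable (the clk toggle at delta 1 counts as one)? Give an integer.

t=0 Δ0: clk=0 u=1 r=0 p=0 q=0
  Δ1: clk:0→1
  Δ2: r:0→1
  (2Δ to stable)
t=1 Δ0: clk=1 u=1 r=1 p=0 q=0
  Δ1: clk:1→0
  (1Δ to stable)

2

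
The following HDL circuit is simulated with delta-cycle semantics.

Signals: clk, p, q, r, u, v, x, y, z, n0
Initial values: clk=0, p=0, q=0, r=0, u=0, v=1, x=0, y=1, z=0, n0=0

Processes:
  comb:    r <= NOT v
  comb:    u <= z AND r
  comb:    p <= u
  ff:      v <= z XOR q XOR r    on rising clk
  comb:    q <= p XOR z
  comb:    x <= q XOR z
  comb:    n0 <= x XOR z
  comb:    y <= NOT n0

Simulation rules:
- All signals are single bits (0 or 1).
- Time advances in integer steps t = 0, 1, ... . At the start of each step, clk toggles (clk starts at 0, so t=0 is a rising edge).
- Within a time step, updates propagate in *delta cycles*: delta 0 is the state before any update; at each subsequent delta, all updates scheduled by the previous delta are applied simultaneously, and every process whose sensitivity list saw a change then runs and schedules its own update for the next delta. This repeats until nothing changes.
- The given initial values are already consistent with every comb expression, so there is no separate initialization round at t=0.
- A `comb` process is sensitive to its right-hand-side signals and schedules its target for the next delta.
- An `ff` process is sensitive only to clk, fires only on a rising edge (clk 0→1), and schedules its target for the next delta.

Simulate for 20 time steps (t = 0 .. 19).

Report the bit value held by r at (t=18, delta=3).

0

[bits: q,p,clk,x,r,y,u,n0,z,v]
t=0: Δ0=0000010001 Δ1=0010010001 Δ2=0010010000 Δ3=0010110000 | 3Δ
t=1: Δ0=0010110000 Δ1=0000110000 | 1Δ
t=2: Δ0=0000110000 Δ1=0010110000 Δ2=0010110001 Δ3=0010010001 | 3Δ
t=3: Δ0=0010010001 Δ1=0000010001 | 1Δ
t=4: Δ0=0000010001 Δ1=0010010001 Δ2=0010010000 Δ3=0010110000 | 3Δ
t=5: Δ0=0010110000 Δ1=0000110000 | 1Δ
t=6: Δ0=0000110000 Δ1=0010110000 Δ2=0010110001 Δ3=0010010001 | 3Δ
t=7: Δ0=0010010001 Δ1=0000010001 | 1Δ
t=8: Δ0=0000010001 Δ1=0010010001 Δ2=0010010000 Δ3=0010110000 | 3Δ
t=9: Δ0=0010110000 Δ1=0000110000 | 1Δ
t=10: Δ0=0000110000 Δ1=0010110000 Δ2=0010110001 Δ3=0010010001 | 3Δ
t=11: Δ0=0010010001 Δ1=0000010001 | 1Δ
t=12: Δ0=0000010001 Δ1=0010010001 Δ2=0010010000 Δ3=0010110000 | 3Δ
t=13: Δ0=0010110000 Δ1=0000110000 | 1Δ
t=14: Δ0=0000110000 Δ1=0010110000 Δ2=0010110001 Δ3=0010010001 | 3Δ
t=15: Δ0=0010010001 Δ1=0000010001 | 1Δ
t=16: Δ0=0000010001 Δ1=0010010001 Δ2=0010010000 Δ3=0010110000 | 3Δ
t=17: Δ0=0010110000 Δ1=0000110000 | 1Δ
t=18: Δ0=0000110000 Δ1=0010110000 Δ2=0010110001 Δ3=0010010001 | 3Δ
t=19: Δ0=0010010001 Δ1=0000010001 | 1Δ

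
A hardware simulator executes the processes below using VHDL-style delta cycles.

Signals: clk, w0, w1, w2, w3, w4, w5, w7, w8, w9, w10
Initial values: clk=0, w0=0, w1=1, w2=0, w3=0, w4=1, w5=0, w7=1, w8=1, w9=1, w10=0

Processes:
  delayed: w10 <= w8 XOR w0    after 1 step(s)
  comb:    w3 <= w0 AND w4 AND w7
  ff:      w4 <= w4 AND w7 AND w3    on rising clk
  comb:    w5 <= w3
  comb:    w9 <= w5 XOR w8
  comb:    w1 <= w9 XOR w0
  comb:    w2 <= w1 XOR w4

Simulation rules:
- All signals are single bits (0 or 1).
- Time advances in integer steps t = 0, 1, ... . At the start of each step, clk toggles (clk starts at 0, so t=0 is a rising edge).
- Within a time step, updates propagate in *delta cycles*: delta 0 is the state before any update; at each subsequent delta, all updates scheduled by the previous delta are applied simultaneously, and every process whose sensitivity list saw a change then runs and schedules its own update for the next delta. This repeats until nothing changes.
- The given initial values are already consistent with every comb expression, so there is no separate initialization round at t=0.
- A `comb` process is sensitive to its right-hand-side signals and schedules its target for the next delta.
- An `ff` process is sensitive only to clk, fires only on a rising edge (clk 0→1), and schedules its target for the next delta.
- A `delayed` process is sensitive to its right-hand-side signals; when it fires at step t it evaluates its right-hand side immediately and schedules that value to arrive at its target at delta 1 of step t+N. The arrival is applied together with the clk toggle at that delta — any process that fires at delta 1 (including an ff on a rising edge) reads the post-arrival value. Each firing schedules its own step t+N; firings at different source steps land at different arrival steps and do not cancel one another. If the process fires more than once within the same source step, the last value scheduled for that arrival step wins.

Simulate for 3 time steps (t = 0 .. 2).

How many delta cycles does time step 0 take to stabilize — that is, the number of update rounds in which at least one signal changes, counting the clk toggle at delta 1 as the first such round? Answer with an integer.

3

t=0 Δ0: w2=0 w9=1 w1=1 w3=0 w10=0 w4=1 w5=0 w0=0 clk=0 w7=1 w8=1
  Δ1: clk:0→1
  Δ2: w4:1→0
  Δ3: w2:0→1
  (3Δ to stable)
t=1 Δ0: w2=1 w9=1 w1=1 w3=0 w10=0 w4=0 w5=0 w0=0 clk=1 w7=1 w8=1
  Δ1: clk:1→0
  (1Δ to stable)
t=2 Δ0: w2=1 w9=1 w1=1 w3=0 w10=0 w4=0 w5=0 w0=0 clk=0 w7=1 w8=1
  Δ1: clk:0→1
  (1Δ to stable)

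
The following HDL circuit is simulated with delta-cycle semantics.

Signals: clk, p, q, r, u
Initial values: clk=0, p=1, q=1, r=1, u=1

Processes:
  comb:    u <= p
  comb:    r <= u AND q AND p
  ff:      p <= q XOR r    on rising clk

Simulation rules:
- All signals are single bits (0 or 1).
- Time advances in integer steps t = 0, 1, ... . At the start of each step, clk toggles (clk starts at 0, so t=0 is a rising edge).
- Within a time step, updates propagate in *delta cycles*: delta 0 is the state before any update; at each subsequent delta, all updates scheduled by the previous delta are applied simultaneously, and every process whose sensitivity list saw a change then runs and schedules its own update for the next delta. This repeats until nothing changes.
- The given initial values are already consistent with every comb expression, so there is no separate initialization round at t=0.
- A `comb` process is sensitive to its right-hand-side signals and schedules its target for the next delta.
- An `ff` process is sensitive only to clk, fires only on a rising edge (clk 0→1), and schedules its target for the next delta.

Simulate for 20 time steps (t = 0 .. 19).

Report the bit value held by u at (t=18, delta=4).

[bits: u,r,q,clk,p]
t=0: Δ0=11101 Δ1=11111 Δ2=11110 Δ3=00110 | 3Δ
t=1: Δ0=00110 Δ1=00100 | 1Δ
t=2: Δ0=00100 Δ1=00110 Δ2=00111 Δ3=10111 Δ4=11111 | 4Δ
t=3: Δ0=11111 Δ1=11101 | 1Δ
t=4: Δ0=11101 Δ1=11111 Δ2=11110 Δ3=00110 | 3Δ
t=5: Δ0=00110 Δ1=00100 | 1Δ
t=6: Δ0=00100 Δ1=00110 Δ2=00111 Δ3=10111 Δ4=11111 | 4Δ
t=7: Δ0=11111 Δ1=11101 | 1Δ
t=8: Δ0=11101 Δ1=11111 Δ2=11110 Δ3=00110 | 3Δ
t=9: Δ0=00110 Δ1=00100 | 1Δ
t=10: Δ0=00100 Δ1=00110 Δ2=00111 Δ3=10111 Δ4=11111 | 4Δ
t=11: Δ0=11111 Δ1=11101 | 1Δ
t=12: Δ0=11101 Δ1=11111 Δ2=11110 Δ3=00110 | 3Δ
t=13: Δ0=00110 Δ1=00100 | 1Δ
t=14: Δ0=00100 Δ1=00110 Δ2=00111 Δ3=10111 Δ4=11111 | 4Δ
t=15: Δ0=11111 Δ1=11101 | 1Δ
t=16: Δ0=11101 Δ1=11111 Δ2=11110 Δ3=00110 | 3Δ
t=17: Δ0=00110 Δ1=00100 | 1Δ
t=18: Δ0=00100 Δ1=00110 Δ2=00111 Δ3=10111 Δ4=11111 | 4Δ
t=19: Δ0=11111 Δ1=11101 | 1Δ

1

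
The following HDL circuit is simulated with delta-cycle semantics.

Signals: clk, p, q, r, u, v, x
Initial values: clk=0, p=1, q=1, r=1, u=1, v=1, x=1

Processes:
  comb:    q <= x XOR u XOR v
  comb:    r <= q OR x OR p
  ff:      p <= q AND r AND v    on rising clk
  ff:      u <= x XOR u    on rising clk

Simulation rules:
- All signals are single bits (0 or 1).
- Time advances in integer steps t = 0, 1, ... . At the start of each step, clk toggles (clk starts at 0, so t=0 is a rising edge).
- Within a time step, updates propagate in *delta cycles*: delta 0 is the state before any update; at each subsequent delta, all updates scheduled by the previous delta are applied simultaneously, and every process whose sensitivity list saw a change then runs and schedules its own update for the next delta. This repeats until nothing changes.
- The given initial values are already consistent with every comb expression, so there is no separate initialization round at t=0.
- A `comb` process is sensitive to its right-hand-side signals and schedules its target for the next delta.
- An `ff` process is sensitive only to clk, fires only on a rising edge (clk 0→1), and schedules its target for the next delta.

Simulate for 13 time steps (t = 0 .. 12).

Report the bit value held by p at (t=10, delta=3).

t0.Δ0 clk=0 q=1 u=1 v=1 p=1 r=1 x=1
t0.Δ1 clk=1 q=1 u=1 v=1 p=1 r=1 x=1
t0.Δ2 clk=1 q=1 u=0 v=1 p=1 r=1 x=1
t0.Δ3 clk=1 q=0 u=0 v=1 p=1 r=1 x=1
t1.Δ0 clk=1 q=0 u=0 v=1 p=1 r=1 x=1
t1.Δ1 clk=0 q=0 u=0 v=1 p=1 r=1 x=1
t2.Δ0 clk=0 q=0 u=0 v=1 p=1 r=1 x=1
t2.Δ1 clk=1 q=0 u=0 v=1 p=1 r=1 x=1
t2.Δ2 clk=1 q=0 u=1 v=1 p=0 r=1 x=1
t2.Δ3 clk=1 q=1 u=1 v=1 p=0 r=1 x=1
t3.Δ0 clk=1 q=1 u=1 v=1 p=0 r=1 x=1
t3.Δ1 clk=0 q=1 u=1 v=1 p=0 r=1 x=1
t4.Δ0 clk=0 q=1 u=1 v=1 p=0 r=1 x=1
t4.Δ1 clk=1 q=1 u=1 v=1 p=0 r=1 x=1
t4.Δ2 clk=1 q=1 u=0 v=1 p=1 r=1 x=1
t4.Δ3 clk=1 q=0 u=0 v=1 p=1 r=1 x=1
t5.Δ0 clk=1 q=0 u=0 v=1 p=1 r=1 x=1
t5.Δ1 clk=0 q=0 u=0 v=1 p=1 r=1 x=1
t6.Δ0 clk=0 q=0 u=0 v=1 p=1 r=1 x=1
t6.Δ1 clk=1 q=0 u=0 v=1 p=1 r=1 x=1
t6.Δ2 clk=1 q=0 u=1 v=1 p=0 r=1 x=1
t6.Δ3 clk=1 q=1 u=1 v=1 p=0 r=1 x=1
t7.Δ0 clk=1 q=1 u=1 v=1 p=0 r=1 x=1
t7.Δ1 clk=0 q=1 u=1 v=1 p=0 r=1 x=1
t8.Δ0 clk=0 q=1 u=1 v=1 p=0 r=1 x=1
t8.Δ1 clk=1 q=1 u=1 v=1 p=0 r=1 x=1
t8.Δ2 clk=1 q=1 u=0 v=1 p=1 r=1 x=1
t8.Δ3 clk=1 q=0 u=0 v=1 p=1 r=1 x=1
t9.Δ0 clk=1 q=0 u=0 v=1 p=1 r=1 x=1
t9.Δ1 clk=0 q=0 u=0 v=1 p=1 r=1 x=1
t10.Δ0 clk=0 q=0 u=0 v=1 p=1 r=1 x=1
t10.Δ1 clk=1 q=0 u=0 v=1 p=1 r=1 x=1
t10.Δ2 clk=1 q=0 u=1 v=1 p=0 r=1 x=1
t10.Δ3 clk=1 q=1 u=1 v=1 p=0 r=1 x=1
t11.Δ0 clk=1 q=1 u=1 v=1 p=0 r=1 x=1
t11.Δ1 clk=0 q=1 u=1 v=1 p=0 r=1 x=1
t12.Δ0 clk=0 q=1 u=1 v=1 p=0 r=1 x=1
t12.Δ1 clk=1 q=1 u=1 v=1 p=0 r=1 x=1
t12.Δ2 clk=1 q=1 u=0 v=1 p=1 r=1 x=1
t12.Δ3 clk=1 q=0 u=0 v=1 p=1 r=1 x=1

0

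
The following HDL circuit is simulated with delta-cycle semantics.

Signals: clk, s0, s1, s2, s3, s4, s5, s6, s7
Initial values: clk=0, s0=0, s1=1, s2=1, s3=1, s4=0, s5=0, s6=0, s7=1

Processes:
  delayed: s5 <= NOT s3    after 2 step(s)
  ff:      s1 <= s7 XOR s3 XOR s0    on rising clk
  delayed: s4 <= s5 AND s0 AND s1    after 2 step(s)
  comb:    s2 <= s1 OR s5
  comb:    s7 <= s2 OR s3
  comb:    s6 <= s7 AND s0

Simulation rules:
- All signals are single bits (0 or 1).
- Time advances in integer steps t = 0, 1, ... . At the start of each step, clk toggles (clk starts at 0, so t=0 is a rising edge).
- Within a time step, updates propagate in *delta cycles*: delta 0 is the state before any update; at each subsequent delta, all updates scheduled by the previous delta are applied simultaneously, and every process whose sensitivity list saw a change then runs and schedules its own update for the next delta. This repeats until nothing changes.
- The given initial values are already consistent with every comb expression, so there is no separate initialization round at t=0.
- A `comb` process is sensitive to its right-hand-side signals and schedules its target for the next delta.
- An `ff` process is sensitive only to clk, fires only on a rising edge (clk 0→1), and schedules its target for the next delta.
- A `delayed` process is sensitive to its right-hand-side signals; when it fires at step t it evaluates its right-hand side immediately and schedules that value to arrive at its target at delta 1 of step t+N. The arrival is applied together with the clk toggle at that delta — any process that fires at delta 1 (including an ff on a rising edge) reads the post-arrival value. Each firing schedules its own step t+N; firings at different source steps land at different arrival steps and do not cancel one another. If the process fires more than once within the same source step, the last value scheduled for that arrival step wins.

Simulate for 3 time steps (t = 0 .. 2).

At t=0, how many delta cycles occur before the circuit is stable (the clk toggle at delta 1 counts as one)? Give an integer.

3

t0.Δ0 s5=0 s6=0 s1=1 s3=1 s4=0 s0=0 clk=0 s2=1 s7=1
t0.Δ1 s5=0 s6=0 s1=1 s3=1 s4=0 s0=0 clk=1 s2=1 s7=1
t0.Δ2 s5=0 s6=0 s1=0 s3=1 s4=0 s0=0 clk=1 s2=1 s7=1
t0.Δ3 s5=0 s6=0 s1=0 s3=1 s4=0 s0=0 clk=1 s2=0 s7=1
t1.Δ0 s5=0 s6=0 s1=0 s3=1 s4=0 s0=0 clk=1 s2=0 s7=1
t1.Δ1 s5=0 s6=0 s1=0 s3=1 s4=0 s0=0 clk=0 s2=0 s7=1
t2.Δ0 s5=0 s6=0 s1=0 s3=1 s4=0 s0=0 clk=0 s2=0 s7=1
t2.Δ1 s5=0 s6=0 s1=0 s3=1 s4=0 s0=0 clk=1 s2=0 s7=1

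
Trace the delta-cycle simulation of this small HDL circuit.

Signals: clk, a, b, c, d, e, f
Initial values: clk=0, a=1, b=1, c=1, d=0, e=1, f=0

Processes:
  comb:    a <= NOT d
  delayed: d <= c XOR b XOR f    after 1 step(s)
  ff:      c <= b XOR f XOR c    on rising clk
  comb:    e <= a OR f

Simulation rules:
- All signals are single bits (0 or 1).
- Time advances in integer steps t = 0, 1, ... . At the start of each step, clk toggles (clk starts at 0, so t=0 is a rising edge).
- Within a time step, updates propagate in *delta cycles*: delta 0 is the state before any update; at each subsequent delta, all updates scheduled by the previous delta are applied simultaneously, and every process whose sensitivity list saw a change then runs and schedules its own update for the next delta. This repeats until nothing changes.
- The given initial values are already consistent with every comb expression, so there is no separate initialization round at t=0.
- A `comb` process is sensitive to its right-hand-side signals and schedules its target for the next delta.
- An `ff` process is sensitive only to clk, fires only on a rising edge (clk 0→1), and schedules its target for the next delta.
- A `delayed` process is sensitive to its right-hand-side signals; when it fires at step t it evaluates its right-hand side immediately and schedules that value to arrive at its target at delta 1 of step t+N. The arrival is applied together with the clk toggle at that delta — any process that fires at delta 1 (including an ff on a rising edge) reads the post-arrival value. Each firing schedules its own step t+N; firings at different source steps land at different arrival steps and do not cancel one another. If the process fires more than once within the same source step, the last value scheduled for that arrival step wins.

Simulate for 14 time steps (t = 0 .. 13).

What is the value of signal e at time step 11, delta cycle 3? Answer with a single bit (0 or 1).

[bits: f,a,clk,b,c,e,d]
t=0: Δ0=0101110 Δ1=0111110 Δ2=0111010 | 2Δ
t=1: Δ0=0111010 Δ1=0101011 Δ2=0001011 Δ3=0001001 | 3Δ
t=2: Δ0=0001001 Δ1=0011001 Δ2=0011101 | 2Δ
t=3: Δ0=0011101 Δ1=0001100 Δ2=0101100 Δ3=0101110 | 3Δ
t=4: Δ0=0101110 Δ1=0111110 Δ2=0111010 | 2Δ
t=5: Δ0=0111010 Δ1=0101011 Δ2=0001011 Δ3=0001001 | 3Δ
t=6: Δ0=0001001 Δ1=0011001 Δ2=0011101 | 2Δ
t=7: Δ0=0011101 Δ1=0001100 Δ2=0101100 Δ3=0101110 | 3Δ
t=8: Δ0=0101110 Δ1=0111110 Δ2=0111010 | 2Δ
t=9: Δ0=0111010 Δ1=0101011 Δ2=0001011 Δ3=0001001 | 3Δ
t=10: Δ0=0001001 Δ1=0011001 Δ2=0011101 | 2Δ
t=11: Δ0=0011101 Δ1=0001100 Δ2=0101100 Δ3=0101110 | 3Δ
t=12: Δ0=0101110 Δ1=0111110 Δ2=0111010 | 2Δ
t=13: Δ0=0111010 Δ1=0101011 Δ2=0001011 Δ3=0001001 | 3Δ

1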